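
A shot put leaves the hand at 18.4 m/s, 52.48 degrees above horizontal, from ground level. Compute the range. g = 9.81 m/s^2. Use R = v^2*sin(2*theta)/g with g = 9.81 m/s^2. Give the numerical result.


R = v^2 * sin(2*theta) / g
Convert angle to radians: theta = 52.48 deg = 0.9159 rad
sin(2*theta) = sin(1.8319) = 0.9661
R = 18.4^2 * 0.9661 / 9.81
R = 338.56 * 0.9661 / 9.81 = 33.342 m

33.342 m


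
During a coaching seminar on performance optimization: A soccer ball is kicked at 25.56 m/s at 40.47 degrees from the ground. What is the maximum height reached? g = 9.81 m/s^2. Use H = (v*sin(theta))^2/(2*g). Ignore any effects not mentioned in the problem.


H = (v*sin(theta))^2 / (2*g)
vy = v*sin(theta) = 25.56 * sin(40.47 deg) = 16.5897 m/s
H = vy^2 / (2*g) = 275.2186 / (2*9.81)
H = 275.2186 / 19.62 = 14.0275 m

14.0275 m


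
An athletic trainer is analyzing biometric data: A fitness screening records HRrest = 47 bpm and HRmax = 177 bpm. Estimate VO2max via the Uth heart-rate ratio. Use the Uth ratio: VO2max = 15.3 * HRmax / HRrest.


VO2max = 15.3 * HRmax / HRrest
VO2max = 15.3 * 177 / 47
VO2max = 2708.1 / 47 = 57.6191 mL/kg/min

57.6191 mL/kg/min


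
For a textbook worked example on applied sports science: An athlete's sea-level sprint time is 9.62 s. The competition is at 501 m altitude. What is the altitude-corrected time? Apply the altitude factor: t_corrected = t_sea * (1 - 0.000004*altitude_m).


Correction factor = 1 - 0.000004 * 501 = 0.997996
t_corrected = t_sea * factor = 9.62 * 0.997996
t_corrected = 9.6007 s

9.6007 s


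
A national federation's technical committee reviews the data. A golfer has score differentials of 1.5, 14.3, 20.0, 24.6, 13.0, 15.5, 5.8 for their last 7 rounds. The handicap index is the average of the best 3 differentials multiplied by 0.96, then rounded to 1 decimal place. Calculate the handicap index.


All differentials: 1.5, 14.3, 20.0, 24.6, 13.0, 15.5, 5.8
Sorted: 1.5, 5.8, 13.0, 14.3, 15.5, 20.0, 24.6
Best 3: 1.5, 5.8, 13.0
Average of best = 20.3 / 3 = 6.7667
Raw index = 6.7667 * 0.96 = 6.496
Handicap index = round(6.496, 1) = 6.5

6.5


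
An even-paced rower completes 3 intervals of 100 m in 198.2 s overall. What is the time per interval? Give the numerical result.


Split time = total_time / n_laps = 198.2 / 3
Split time = 66.0667 s per lap

66.0667 s


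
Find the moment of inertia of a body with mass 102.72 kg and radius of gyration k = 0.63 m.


I = m * k^2
I = 102.72 * 0.63^2
I = 102.72 * 0.3969 = 40.7696 kg*m^2

40.7696 kg*m^2


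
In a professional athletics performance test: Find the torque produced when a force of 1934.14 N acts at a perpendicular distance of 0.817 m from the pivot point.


tau = F * d
tau = 1934.14 * 0.817
tau = 1580.1924 N*m

1580.1924 N*m


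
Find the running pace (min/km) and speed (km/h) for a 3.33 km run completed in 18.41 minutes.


Pace = time / distance = 18.41 min / 3.33 km = 5.5285 min/km
Speed = distance / time_in_hours = 3.33 / 0.3068 hr
Speed = 10.8528 km/h

5.5285 min/km, 10.8528 km/h


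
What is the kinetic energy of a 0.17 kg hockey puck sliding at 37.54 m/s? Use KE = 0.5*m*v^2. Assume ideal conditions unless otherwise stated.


KE = 0.5 * m * v^2
KE = 0.5 * 0.17 * 37.54^2
KE = 0.5 * 0.17 * 1409.2516 = 119.7864 J

119.7864 J


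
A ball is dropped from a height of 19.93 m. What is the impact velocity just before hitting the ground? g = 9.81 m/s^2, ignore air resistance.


v = sqrt(2 * g * h)
v = sqrt(2 * 9.81 * 19.93)
v = sqrt(391.0266) = 19.7744 m/s

19.7744 m/s


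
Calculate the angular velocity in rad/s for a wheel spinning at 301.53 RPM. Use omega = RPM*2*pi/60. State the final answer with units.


omega = RPM * 2 * pi / 60
omega = 301.53 * 2 * 3.14159 / 60
omega = 1894.5689 / 60 = 31.5761 rad/s

31.5761 rad/s


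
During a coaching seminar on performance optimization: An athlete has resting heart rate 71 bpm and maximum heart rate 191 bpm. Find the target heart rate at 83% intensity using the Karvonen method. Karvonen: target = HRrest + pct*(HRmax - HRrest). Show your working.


Target = HRrest + pct*(HRmax - HRrest)
Heart rate reserve = HRmax - HRrest = 191 - 71 = 120 bpm
Fraction = 83% = 0.83
Target = 71 + 0.83 * 120
Target = 71 + 99.6 = 170.6 bpm

170.6 bpm


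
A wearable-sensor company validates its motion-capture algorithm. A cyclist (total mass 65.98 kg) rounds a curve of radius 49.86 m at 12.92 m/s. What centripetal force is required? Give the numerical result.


Fc = m * v^2 / r
v^2 = 12.92^2 = 166.9264
Fc = 65.98 * 166.9264 / 49.86
Fc = 11013.8039 / 49.86 = 220.8946 N

220.8946 N


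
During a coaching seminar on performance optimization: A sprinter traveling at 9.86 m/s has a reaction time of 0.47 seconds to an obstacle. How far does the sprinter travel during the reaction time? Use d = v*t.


d = v * t
d = 9.86 * 0.47
d = 4.6342 m

4.6342 m


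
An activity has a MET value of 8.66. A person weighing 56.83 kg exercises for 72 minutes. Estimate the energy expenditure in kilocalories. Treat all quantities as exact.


kcal = MET * mass * time_hr
Convert time: 72 min = 1.2 hr
kcal = 8.66 * 56.83 * 1.2
kcal = 590.5774 kcal

590.5774 kcal


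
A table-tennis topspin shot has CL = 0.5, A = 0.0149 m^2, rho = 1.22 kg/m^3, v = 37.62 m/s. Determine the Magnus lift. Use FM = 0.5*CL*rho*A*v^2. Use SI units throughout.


FM = 0.5 * CL * rho * A * v^2
FM = 0.5 * 0.5 * 1.22 * 0.0149 * 37.62^2
v^2 = 1415.2644
FM = 0.5 * 0.5 * 1.22 * 0.0149 * 1415.2644 = 6.4317 N

6.4317 N


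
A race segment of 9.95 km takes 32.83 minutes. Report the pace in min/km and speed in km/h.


Pace = time / distance = 32.83 min / 9.95 km = 3.2995 min/km
Speed = distance / time_in_hours = 9.95 / 0.5472 hr
Speed = 18.1846 km/h

3.2995 min/km, 18.1846 km/h


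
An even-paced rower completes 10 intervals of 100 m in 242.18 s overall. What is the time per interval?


Split time = total_time / n_laps = 242.18 / 10
Split time = 24.218 s per lap

24.218 s


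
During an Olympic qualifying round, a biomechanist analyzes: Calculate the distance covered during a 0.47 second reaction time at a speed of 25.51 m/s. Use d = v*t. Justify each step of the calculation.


d = v * t
d = 25.51 * 0.47
d = 11.9897 m

11.9897 m


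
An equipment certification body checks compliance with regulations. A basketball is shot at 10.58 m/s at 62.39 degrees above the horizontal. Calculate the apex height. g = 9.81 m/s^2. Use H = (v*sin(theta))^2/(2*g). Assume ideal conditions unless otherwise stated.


H = (v*sin(theta))^2 / (2*g)
vy = v*sin(theta) = 10.58 * sin(62.39 deg) = 9.3752 m/s
H = vy^2 / (2*g) = 87.894 / (2*9.81)
H = 87.894 / 19.62 = 4.4798 m

4.4798 m


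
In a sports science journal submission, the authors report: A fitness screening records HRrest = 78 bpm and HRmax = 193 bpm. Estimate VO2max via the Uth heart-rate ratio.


VO2max = 15.3 * HRmax / HRrest
VO2max = 15.3 * 193 / 78
VO2max = 2952.9 / 78 = 37.8577 mL/kg/min

37.8577 mL/kg/min


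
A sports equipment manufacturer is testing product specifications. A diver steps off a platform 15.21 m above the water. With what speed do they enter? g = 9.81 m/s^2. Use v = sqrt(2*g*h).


v = sqrt(2 * g * h)
v = sqrt(2 * 9.81 * 15.21)
v = sqrt(298.4202) = 17.2748 m/s

17.2748 m/s


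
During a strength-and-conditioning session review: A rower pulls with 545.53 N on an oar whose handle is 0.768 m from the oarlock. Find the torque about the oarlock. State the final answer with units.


tau = F * d
tau = 545.53 * 0.768
tau = 418.967 N*m

418.967 N*m


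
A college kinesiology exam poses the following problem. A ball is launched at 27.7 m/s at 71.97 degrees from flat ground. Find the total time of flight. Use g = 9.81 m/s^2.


T = 2*v*sin(theta)/g
sin(theta) = sin(71.97 deg) = 0.9509
T = 2*27.7*0.9509 / 9.81
T = 52.6796 / 9.81 = 5.37 s

5.37 s


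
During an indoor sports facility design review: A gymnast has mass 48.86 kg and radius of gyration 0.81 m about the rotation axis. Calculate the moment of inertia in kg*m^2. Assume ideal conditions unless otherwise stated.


I = m * k^2
I = 48.86 * 0.81^2
I = 48.86 * 0.6561 = 32.057 kg*m^2

32.057 kg*m^2


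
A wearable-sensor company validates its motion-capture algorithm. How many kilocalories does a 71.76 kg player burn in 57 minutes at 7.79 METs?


kcal = MET * mass * time_hr
Convert time: 57 min = 0.95 hr
kcal = 7.79 * 71.76 * 0.95
kcal = 531.0599 kcal

531.0599 kcal


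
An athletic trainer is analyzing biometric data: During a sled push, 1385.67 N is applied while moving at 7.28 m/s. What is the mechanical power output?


P = F * v
P = 1385.67 * 7.28
P = 10087.6776 W

10087.6776 W


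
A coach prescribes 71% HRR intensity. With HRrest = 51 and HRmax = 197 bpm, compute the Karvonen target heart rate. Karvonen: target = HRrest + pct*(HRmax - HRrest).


Target = HRrest + pct*(HRmax - HRrest)
Heart rate reserve = HRmax - HRrest = 197 - 51 = 146 bpm
Fraction = 71% = 0.71
Target = 51 + 0.71 * 146
Target = 51 + 103.66 = 154.66 bpm

154.66 bpm


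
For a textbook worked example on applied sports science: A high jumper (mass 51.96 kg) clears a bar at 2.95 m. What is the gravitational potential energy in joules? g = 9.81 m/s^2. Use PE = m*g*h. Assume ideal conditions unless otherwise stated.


PE = m * g * h
PE = 51.96 * 9.81 * 2.95
PE = 509.7276 * 2.95 = 1503.6964 J

1503.6964 J


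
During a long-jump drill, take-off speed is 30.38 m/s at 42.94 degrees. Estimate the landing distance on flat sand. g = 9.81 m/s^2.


R = v^2 * sin(2*theta) / g
Convert angle to radians: theta = 42.94 deg = 0.7494 rad
sin(2*theta) = sin(1.4989) = 0.9974
R = 30.38^2 * 0.9974 / 9.81
R = 922.9444 * 0.9974 / 9.81 = 93.8389 m

93.8389 m


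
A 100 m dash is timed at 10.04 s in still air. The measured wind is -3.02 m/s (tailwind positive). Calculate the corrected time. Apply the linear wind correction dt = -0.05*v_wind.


dt = -0.05 * v_wind = -0.05 * -3.02 = 0.151 s
t_corrected = t_still + dt = 10.04 + (0.151)
t_corrected = 10.191 s

10.191 s


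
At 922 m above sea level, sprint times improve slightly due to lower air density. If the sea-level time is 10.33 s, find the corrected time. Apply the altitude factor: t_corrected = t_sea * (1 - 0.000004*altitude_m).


Correction factor = 1 - 0.000004 * 922 = 0.996312
t_corrected = t_sea * factor = 10.33 * 0.996312
t_corrected = 10.2919 s

10.2919 s


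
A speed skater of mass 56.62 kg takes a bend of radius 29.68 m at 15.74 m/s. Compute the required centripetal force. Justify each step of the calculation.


Fc = m * v^2 / r
v^2 = 15.74^2 = 247.7476
Fc = 56.62 * 247.7476 / 29.68
Fc = 14027.4691 / 29.68 = 472.6236 N

472.6236 N


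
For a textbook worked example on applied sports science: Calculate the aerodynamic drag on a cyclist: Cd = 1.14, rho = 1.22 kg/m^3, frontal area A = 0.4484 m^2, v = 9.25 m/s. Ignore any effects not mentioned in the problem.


Fd = 0.5 * Cd * rho * A * v^2
Fd = 0.5 * 1.14 * 1.22 * 0.4484 * 9.25^2
v^2 = 85.5625
Fd = 0.5 * 1.14 * 1.22 * 0.4484 * 85.5625 = 26.6799 N

26.6799 N


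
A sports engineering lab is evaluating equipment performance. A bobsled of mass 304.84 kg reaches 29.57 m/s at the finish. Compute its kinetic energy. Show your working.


KE = 0.5 * m * v^2
KE = 0.5 * 304.84 * 29.57^2
KE = 0.5 * 304.84 * 874.3849 = 133273.7465 J

133273.7465 J


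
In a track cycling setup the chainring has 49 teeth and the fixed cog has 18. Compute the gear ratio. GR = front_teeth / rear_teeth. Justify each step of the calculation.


GR = front_teeth / rear_teeth
GR = 49 / 18
GR = 2.7222

2.7222


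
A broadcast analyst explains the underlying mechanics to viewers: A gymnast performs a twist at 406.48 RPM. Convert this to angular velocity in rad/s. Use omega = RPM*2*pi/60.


omega = RPM * 2 * pi / 60
omega = 406.48 * 2 * 3.14159 / 60
omega = 2553.9892 / 60 = 42.5665 rad/s

42.5665 rad/s


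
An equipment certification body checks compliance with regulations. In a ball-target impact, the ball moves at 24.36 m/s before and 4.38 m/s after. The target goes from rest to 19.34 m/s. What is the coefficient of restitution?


e = (v2_after - v1_after) / (v1_before - v2_before)
Numerator = 19.34 - 4.38 = 14.96
Denominator = 24.36 - 0 = 24.36
e = 14.96 / 24.36 = 0.6141

0.6141


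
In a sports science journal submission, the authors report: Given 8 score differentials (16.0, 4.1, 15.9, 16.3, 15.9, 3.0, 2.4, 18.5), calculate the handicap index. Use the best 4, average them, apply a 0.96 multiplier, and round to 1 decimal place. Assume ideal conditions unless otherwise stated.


All differentials: 16.0, 4.1, 15.9, 16.3, 15.9, 3.0, 2.4, 18.5
Sorted: 2.4, 3.0, 4.1, 15.9, 15.9, 16.0, 16.3, 18.5
Best 4: 2.4, 3.0, 4.1, 15.9
Average of best = 25.4 / 4 = 6.35
Raw index = 6.35 * 0.96 = 6.096
Handicap index = round(6.096, 1) = 6.1

6.1


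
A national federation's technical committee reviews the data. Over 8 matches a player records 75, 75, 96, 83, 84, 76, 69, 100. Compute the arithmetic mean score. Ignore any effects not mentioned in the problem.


Average = sum / n
Sum = 658
Average = 658 / 8 = 82.25

82.25


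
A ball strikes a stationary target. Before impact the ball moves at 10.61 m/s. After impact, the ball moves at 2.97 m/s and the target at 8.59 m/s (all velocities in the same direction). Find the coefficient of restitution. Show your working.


e = (v2_after - v1_after) / (v1_before - v2_before)
Numerator = 8.59 - 2.97 = 5.62
Denominator = 10.61 - 0 = 10.61
e = 5.62 / 10.61 = 0.5297

0.5297


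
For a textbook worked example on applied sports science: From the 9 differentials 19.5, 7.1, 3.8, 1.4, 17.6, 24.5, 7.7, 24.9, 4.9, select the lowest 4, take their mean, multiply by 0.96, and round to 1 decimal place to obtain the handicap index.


All differentials: 19.5, 7.1, 3.8, 1.4, 17.6, 24.5, 7.7, 24.9, 4.9
Sorted: 1.4, 3.8, 4.9, 7.1, 7.7, 17.6, 19.5, 24.5, 24.9
Best 4: 1.4, 3.8, 4.9, 7.1
Average of best = 17.2 / 4 = 4.3
Raw index = 4.3 * 0.96 = 4.128
Handicap index = round(4.128, 1) = 4.1

4.1


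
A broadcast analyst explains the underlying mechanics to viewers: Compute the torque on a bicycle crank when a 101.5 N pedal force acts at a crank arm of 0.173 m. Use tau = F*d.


tau = F * d
tau = 101.5 * 0.173
tau = 17.5595 N*m

17.5595 N*m


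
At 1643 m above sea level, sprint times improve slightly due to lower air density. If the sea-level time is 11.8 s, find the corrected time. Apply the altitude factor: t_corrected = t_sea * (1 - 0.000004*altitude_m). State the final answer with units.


Correction factor = 1 - 0.000004 * 1643 = 0.993428
t_corrected = t_sea * factor = 11.8 * 0.993428
t_corrected = 11.7225 s

11.7225 s


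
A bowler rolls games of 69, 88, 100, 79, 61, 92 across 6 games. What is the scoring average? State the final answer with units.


Average = sum / n
Sum = 489
Average = 489 / 6 = 81.5

81.5


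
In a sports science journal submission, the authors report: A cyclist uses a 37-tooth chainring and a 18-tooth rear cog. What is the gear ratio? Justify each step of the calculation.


GR = front_teeth / rear_teeth
GR = 37 / 18
GR = 2.0556

2.0556


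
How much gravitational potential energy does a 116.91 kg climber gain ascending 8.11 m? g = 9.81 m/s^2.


PE = m * g * h
PE = 116.91 * 9.81 * 8.11
PE = 1146.8871 * 8.11 = 9301.2544 J

9301.2544 J


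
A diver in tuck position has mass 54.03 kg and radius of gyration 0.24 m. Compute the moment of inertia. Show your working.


I = m * k^2
I = 54.03 * 0.24^2
I = 54.03 * 0.0576 = 3.1121 kg*m^2

3.1121 kg*m^2


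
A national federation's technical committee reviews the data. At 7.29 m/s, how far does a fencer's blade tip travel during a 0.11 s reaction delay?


d = v * t
d = 7.29 * 0.11
d = 0.8019 m

0.8019 m


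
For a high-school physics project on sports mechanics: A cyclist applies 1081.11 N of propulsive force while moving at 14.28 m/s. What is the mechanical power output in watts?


P = F * v
P = 1081.11 * 14.28
P = 15438.2508 W

15438.2508 W


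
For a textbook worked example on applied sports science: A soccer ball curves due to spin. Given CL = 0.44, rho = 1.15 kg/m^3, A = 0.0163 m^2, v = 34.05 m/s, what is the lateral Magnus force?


FM = 0.5 * CL * rho * A * v^2
FM = 0.5 * 0.44 * 1.15 * 0.0163 * 34.05^2
v^2 = 1159.4025
FM = 0.5 * 0.44 * 1.15 * 0.0163 * 1159.4025 = 4.7813 N

4.7813 N


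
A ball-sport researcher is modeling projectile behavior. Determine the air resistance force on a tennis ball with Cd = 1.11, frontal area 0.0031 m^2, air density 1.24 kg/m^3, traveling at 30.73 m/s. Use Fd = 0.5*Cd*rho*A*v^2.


Fd = 0.5 * Cd * rho * A * v^2
Fd = 0.5 * 1.11 * 1.24 * 0.0031 * 30.73^2
v^2 = 944.3329
Fd = 0.5 * 1.11 * 1.24 * 0.0031 * 944.3329 = 2.0147 N

2.0147 N


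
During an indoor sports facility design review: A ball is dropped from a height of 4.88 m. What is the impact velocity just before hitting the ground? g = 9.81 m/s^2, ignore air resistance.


v = sqrt(2 * g * h)
v = sqrt(2 * 9.81 * 4.88)
v = sqrt(95.7456) = 9.785 m/s

9.785 m/s


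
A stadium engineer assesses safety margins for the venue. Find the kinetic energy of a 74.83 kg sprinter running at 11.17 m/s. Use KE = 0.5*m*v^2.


KE = 0.5 * m * v^2
KE = 0.5 * 74.83 * 11.17^2
KE = 0.5 * 74.83 * 124.7689 = 4668.2284 J

4668.2284 J


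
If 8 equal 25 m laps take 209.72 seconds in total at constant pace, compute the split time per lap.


Split time = total_time / n_laps = 209.72 / 8
Split time = 26.215 s per lap

26.215 s


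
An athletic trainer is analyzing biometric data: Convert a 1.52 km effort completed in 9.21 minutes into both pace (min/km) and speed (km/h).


Pace = time / distance = 9.21 min / 1.52 km = 6.0592 min/km
Speed = distance / time_in_hours = 1.52 / 0.1535 hr
Speed = 9.9023 km/h

6.0592 min/km, 9.9023 km/h


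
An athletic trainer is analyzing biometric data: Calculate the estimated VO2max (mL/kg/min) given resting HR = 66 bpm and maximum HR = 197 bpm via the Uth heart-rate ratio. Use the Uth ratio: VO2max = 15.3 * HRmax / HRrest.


VO2max = 15.3 * HRmax / HRrest
VO2max = 15.3 * 197 / 66
VO2max = 3014.1 / 66 = 45.6682 mL/kg/min

45.6682 mL/kg/min


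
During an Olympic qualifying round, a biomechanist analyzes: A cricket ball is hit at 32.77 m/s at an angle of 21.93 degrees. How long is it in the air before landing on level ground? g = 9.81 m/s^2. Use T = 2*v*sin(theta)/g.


T = 2*v*sin(theta)/g
sin(theta) = sin(21.93 deg) = 0.3735
T = 2*32.77*0.3735 / 9.81
T = 24.4775 / 9.81 = 2.4952 s

2.4952 s


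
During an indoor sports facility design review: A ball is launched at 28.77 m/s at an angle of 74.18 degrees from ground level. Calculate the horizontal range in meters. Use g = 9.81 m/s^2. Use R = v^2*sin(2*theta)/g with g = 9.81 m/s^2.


R = v^2 * sin(2*theta) / g
Convert angle to radians: theta = 74.18 deg = 1.2947 rad
sin(2*theta) = sin(2.5894) = 0.5246
R = 28.77^2 * 0.5246 / 9.81
R = 827.7129 * 0.5246 / 9.81 = 44.2612 m

44.2612 m


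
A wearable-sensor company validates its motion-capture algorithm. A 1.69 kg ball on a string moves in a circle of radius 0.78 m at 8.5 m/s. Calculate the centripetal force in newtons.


Fc = m * v^2 / r
v^2 = 8.5^2 = 72.25
Fc = 1.69 * 72.25 / 0.78
Fc = 122.1025 / 0.78 = 156.5417 N

156.5417 N


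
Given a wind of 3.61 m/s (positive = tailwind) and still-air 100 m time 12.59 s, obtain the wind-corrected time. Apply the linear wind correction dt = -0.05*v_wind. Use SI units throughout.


dt = -0.05 * v_wind = -0.05 * 3.61 = -0.1805 s
t_corrected = t_still + dt = 12.59 + (-0.1805)
t_corrected = 12.4095 s

12.4095 s


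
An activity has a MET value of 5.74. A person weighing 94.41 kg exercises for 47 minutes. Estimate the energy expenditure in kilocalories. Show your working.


kcal = MET * mass * time_hr
Convert time: 47 min = 0.7833 hr
kcal = 5.74 * 94.41 * 0.7833
kcal = 424.4988 kcal

424.4988 kcal


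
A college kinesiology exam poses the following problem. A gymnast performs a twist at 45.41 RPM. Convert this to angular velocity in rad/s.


omega = RPM * 2 * pi / 60
omega = 45.41 * 2 * 3.14159 / 60
omega = 285.3194 / 60 = 4.7553 rad/s

4.7553 rad/s


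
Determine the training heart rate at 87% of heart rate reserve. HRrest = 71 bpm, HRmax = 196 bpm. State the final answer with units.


Target = HRrest + pct*(HRmax - HRrest)
Heart rate reserve = HRmax - HRrest = 196 - 71 = 125 bpm
Fraction = 87% = 0.87
Target = 71 + 0.87 * 125
Target = 71 + 108.75 = 179.75 bpm

179.75 bpm


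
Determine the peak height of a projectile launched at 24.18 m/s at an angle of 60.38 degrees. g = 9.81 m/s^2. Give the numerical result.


H = (v*sin(theta))^2 / (2*g)
vy = v*sin(theta) = 24.18 * sin(60.38 deg) = 21.0202 m/s
H = vy^2 / (2*g) = 441.8495 / (2*9.81)
H = 441.8495 / 19.62 = 22.5204 m

22.5204 m


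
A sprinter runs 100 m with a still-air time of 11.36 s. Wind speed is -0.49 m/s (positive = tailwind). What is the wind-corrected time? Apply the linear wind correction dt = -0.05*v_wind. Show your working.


dt = -0.05 * v_wind = -0.05 * -0.49 = 0.0245 s
t_corrected = t_still + dt = 11.36 + (0.0245)
t_corrected = 11.3845 s

11.3845 s


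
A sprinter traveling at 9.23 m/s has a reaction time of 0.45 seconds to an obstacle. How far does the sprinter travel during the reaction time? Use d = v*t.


d = v * t
d = 9.23 * 0.45
d = 4.1535 m

4.1535 m


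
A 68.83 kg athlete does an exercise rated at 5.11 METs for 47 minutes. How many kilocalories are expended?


kcal = MET * mass * time_hr
Convert time: 47 min = 0.7833 hr
kcal = 5.11 * 68.83 * 0.7833
kcal = 275.515 kcal

275.515 kcal


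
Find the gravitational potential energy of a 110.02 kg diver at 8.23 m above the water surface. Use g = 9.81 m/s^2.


PE = m * g * h
PE = 110.02 * 9.81 * 8.23
PE = 1079.2962 * 8.23 = 8882.6077 J

8882.6077 J


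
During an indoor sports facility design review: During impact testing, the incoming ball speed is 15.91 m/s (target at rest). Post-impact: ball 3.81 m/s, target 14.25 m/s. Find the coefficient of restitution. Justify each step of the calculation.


e = (v2_after - v1_after) / (v1_before - v2_before)
Numerator = 14.25 - 3.81 = 10.44
Denominator = 15.91 - 0 = 15.91
e = 10.44 / 15.91 = 0.6562

0.6562


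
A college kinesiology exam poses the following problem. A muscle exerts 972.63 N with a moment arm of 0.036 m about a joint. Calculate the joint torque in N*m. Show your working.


tau = F * d
tau = 972.63 * 0.036
tau = 35.0147 N*m

35.0147 N*m


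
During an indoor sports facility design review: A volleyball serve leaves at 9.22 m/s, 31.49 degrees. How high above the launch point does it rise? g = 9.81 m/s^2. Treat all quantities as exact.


H = (v*sin(theta))^2 / (2*g)
vy = v*sin(theta) = 9.22 * sin(31.49 deg) = 4.8161 m/s
H = vy^2 / (2*g) = 23.1945 / (2*9.81)
H = 23.1945 / 19.62 = 1.1822 m

1.1822 m


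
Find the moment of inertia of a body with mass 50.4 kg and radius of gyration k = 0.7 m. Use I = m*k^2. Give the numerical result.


I = m * k^2
I = 50.4 * 0.7^2
I = 50.4 * 0.49 = 24.696 kg*m^2

24.696 kg*m^2


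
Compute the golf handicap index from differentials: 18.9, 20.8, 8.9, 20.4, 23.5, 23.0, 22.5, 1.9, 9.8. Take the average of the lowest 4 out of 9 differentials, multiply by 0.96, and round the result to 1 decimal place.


All differentials: 18.9, 20.8, 8.9, 20.4, 23.5, 23.0, 22.5, 1.9, 9.8
Sorted: 1.9, 8.9, 9.8, 18.9, 20.4, 20.8, 22.5, 23.0, 23.5
Best 4: 1.9, 8.9, 9.8, 18.9
Average of best = 39.5 / 4 = 9.875
Raw index = 9.875 * 0.96 = 9.48
Handicap index = round(9.48, 1) = 9.5

9.5


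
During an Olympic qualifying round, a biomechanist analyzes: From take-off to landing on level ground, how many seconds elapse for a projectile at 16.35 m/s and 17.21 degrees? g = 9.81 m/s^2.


T = 2*v*sin(theta)/g
sin(theta) = sin(17.21 deg) = 0.2959
T = 2*16.35*0.2959 / 9.81
T = 9.6751 / 9.81 = 0.9862 s

0.9862 s


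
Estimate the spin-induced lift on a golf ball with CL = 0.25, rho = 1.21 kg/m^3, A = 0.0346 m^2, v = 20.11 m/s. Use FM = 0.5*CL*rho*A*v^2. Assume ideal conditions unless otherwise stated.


FM = 0.5 * CL * rho * A * v^2
FM = 0.5 * 0.25 * 1.21 * 0.0346 * 20.11^2
v^2 = 404.4121
FM = 0.5 * 0.25 * 1.21 * 0.0346 * 404.4121 = 2.1164 N

2.1164 N


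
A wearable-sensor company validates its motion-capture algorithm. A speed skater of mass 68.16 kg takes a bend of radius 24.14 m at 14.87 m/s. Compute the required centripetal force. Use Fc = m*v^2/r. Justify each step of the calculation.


Fc = m * v^2 / r
v^2 = 14.87^2 = 221.1169
Fc = 68.16 * 221.1169 / 24.14
Fc = 15071.3279 / 24.14 = 624.3301 N

624.3301 N


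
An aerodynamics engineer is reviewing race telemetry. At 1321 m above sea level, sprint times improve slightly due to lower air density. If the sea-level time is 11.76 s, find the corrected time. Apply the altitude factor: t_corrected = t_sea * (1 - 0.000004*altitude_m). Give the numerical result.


Correction factor = 1 - 0.000004 * 1321 = 0.994716
t_corrected = t_sea * factor = 11.76 * 0.994716
t_corrected = 11.6979 s

11.6979 s


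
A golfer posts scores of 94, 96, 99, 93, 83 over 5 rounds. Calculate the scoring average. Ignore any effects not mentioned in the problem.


Average = sum / n
Sum = 465
Average = 465 / 5 = 93

93


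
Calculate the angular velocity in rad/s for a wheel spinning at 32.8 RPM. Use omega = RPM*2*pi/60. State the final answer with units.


omega = RPM * 2 * pi / 60
omega = 32.8 * 2 * 3.14159 / 60
omega = 206.0885 / 60 = 3.4348 rad/s

3.4348 rad/s


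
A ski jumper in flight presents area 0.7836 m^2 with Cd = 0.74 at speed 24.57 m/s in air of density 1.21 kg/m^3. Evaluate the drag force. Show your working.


Fd = 0.5 * Cd * rho * A * v^2
Fd = 0.5 * 0.74 * 1.21 * 0.7836 * 24.57^2
v^2 = 603.6849
Fd = 0.5 * 0.74 * 1.21 * 0.7836 * 603.6849 = 211.7834 N

211.7834 N


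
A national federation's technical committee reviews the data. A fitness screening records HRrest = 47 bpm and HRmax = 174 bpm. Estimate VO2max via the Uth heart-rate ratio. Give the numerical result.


VO2max = 15.3 * HRmax / HRrest
VO2max = 15.3 * 174 / 47
VO2max = 2662.2 / 47 = 56.6426 mL/kg/min

56.6426 mL/kg/min


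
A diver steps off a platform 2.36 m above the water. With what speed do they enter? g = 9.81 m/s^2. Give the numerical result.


v = sqrt(2 * g * h)
v = sqrt(2 * 9.81 * 2.36)
v = sqrt(46.3032) = 6.8046 m/s

6.8046 m/s


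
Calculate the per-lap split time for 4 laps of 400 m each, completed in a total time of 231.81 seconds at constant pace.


Split time = total_time / n_laps = 231.81 / 4
Split time = 57.9525 s per lap

57.9525 s


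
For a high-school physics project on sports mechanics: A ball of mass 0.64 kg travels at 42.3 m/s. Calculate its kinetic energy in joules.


KE = 0.5 * m * v^2
KE = 0.5 * 0.64 * 42.3^2
KE = 0.5 * 0.64 * 1789.29 = 572.5728 J

572.5728 J


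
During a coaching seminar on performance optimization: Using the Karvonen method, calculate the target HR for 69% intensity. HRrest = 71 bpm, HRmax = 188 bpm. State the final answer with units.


Target = HRrest + pct*(HRmax - HRrest)
Heart rate reserve = HRmax - HRrest = 188 - 71 = 117 bpm
Fraction = 69% = 0.69
Target = 71 + 0.69 * 117
Target = 71 + 80.73 = 151.73 bpm

151.73 bpm


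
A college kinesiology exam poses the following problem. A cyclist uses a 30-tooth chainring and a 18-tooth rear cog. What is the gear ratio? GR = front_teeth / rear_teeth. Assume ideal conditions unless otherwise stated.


GR = front_teeth / rear_teeth
GR = 30 / 18
GR = 1.6667

1.6667


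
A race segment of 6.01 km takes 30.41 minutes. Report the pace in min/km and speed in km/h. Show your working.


Pace = time / distance = 30.41 min / 6.01 km = 5.0599 min/km
Speed = distance / time_in_hours = 6.01 / 0.5068 hr
Speed = 11.8579 km/h

5.0599 min/km, 11.8579 km/h


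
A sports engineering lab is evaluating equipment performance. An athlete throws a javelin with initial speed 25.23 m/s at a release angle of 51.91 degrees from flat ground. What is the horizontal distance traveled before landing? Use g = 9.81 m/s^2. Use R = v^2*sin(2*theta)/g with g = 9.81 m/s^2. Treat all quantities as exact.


R = v^2 * sin(2*theta) / g
Convert angle to radians: theta = 51.91 deg = 0.906 rad
sin(2*theta) = sin(1.812) = 0.9711
R = 25.23^2 * 0.9711 / 9.81
R = 636.5529 * 0.9711 / 9.81 = 63.0097 m

63.0097 m


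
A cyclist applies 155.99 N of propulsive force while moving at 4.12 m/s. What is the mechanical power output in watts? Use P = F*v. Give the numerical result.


P = F * v
P = 155.99 * 4.12
P = 642.6788 W

642.6788 W


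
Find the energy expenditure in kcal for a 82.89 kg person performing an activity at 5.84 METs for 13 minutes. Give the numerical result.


kcal = MET * mass * time_hr
Convert time: 13 min = 0.2167 hr
kcal = 5.84 * 82.89 * 0.2167
kcal = 104.8835 kcal

104.8835 kcal


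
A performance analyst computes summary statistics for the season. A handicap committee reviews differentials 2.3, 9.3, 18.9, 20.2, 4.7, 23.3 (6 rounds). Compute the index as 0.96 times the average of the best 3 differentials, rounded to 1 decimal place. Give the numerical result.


All differentials: 2.3, 9.3, 18.9, 20.2, 4.7, 23.3
Sorted: 2.3, 4.7, 9.3, 18.9, 20.2, 23.3
Best 3: 2.3, 4.7, 9.3
Average of best = 16.3 / 3 = 5.4333
Raw index = 5.4333 * 0.96 = 5.216
Handicap index = round(5.216, 1) = 5.2

5.2


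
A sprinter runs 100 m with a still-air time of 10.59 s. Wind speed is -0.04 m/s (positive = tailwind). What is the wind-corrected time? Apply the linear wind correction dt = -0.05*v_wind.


dt = -0.05 * v_wind = -0.05 * -0.04 = 0.002 s
t_corrected = t_still + dt = 10.59 + (0.002)
t_corrected = 10.592 s

10.592 s


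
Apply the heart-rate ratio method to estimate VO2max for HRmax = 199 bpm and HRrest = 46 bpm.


VO2max = 15.3 * HRmax / HRrest
VO2max = 15.3 * 199 / 46
VO2max = 3044.7 / 46 = 66.1891 mL/kg/min

66.1891 mL/kg/min


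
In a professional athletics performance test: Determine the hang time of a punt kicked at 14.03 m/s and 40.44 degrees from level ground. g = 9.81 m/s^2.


T = 2*v*sin(theta)/g
sin(theta) = sin(40.44 deg) = 0.6487
T = 2*14.03*0.6487 / 9.81
T = 18.2012 / 9.81 = 1.8554 s

1.8554 s


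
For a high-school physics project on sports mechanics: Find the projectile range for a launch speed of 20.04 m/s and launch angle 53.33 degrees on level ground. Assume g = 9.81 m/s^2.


R = v^2 * sin(2*theta) / g
Convert angle to radians: theta = 53.33 deg = 0.9308 rad
sin(2*theta) = sin(1.8616) = 0.958
R = 20.04^2 * 0.958 / 9.81
R = 401.6016 * 0.958 / 9.81 = 39.2195 m

39.2195 m


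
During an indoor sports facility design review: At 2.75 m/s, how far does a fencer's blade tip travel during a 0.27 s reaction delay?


d = v * t
d = 2.75 * 0.27
d = 0.7425 m

0.7425 m


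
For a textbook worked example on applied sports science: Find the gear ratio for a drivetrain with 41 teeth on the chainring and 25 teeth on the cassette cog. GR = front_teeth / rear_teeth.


GR = front_teeth / rear_teeth
GR = 41 / 25
GR = 1.64

1.64


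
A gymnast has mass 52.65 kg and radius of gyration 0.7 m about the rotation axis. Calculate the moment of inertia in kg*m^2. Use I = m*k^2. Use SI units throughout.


I = m * k^2
I = 52.65 * 0.7^2
I = 52.65 * 0.49 = 25.7985 kg*m^2

25.7985 kg*m^2


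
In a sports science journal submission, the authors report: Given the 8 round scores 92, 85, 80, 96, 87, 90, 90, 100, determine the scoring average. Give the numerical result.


Average = sum / n
Sum = 720
Average = 720 / 8 = 90

90


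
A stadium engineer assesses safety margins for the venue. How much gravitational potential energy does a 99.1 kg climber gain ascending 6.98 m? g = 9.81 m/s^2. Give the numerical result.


PE = m * g * h
PE = 99.1 * 9.81 * 6.98
PE = 972.171 * 6.98 = 6785.7536 J

6785.7536 J


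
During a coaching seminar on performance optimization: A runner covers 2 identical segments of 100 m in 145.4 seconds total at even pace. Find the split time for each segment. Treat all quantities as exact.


Split time = total_time / n_laps = 145.4 / 2
Split time = 72.7 s per lap

72.7 s


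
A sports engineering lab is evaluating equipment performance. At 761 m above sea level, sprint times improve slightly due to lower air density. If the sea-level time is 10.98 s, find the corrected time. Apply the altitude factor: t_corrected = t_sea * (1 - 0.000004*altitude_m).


Correction factor = 1 - 0.000004 * 761 = 0.996956
t_corrected = t_sea * factor = 10.98 * 0.996956
t_corrected = 10.9466 s

10.9466 s


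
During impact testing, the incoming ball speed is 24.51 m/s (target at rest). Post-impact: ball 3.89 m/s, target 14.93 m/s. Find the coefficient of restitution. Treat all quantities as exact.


e = (v2_after - v1_after) / (v1_before - v2_before)
Numerator = 14.93 - 3.89 = 11.04
Denominator = 24.51 - 0 = 24.51
e = 11.04 / 24.51 = 0.4504

0.4504


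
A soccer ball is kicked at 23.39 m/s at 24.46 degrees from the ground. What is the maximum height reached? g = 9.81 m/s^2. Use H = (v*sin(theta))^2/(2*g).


H = (v*sin(theta))^2 / (2*g)
vy = v*sin(theta) = 23.39 * sin(24.46 deg) = 9.6848 m/s
H = vy^2 / (2*g) = 93.7956 / (2*9.81)
H = 93.7956 / 19.62 = 4.7806 m

4.7806 m


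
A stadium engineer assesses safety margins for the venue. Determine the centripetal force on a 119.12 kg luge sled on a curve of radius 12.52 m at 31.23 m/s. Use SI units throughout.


Fc = m * v^2 / r
v^2 = 31.23^2 = 975.3129
Fc = 119.12 * 975.3129 / 12.52
Fc = 116179.2726 / 12.52 = 9279.4946 N

9279.4946 N


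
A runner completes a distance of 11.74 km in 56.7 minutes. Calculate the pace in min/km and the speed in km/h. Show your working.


Pace = time / distance = 56.7 min / 11.74 km = 4.8296 min/km
Speed = distance / time_in_hours = 11.74 / 0.945 hr
Speed = 12.4233 km/h

4.8296 min/km, 12.4233 km/h


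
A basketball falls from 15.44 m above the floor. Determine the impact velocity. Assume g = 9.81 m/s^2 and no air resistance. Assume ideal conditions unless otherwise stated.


v = sqrt(2 * g * h)
v = sqrt(2 * 9.81 * 15.44)
v = sqrt(302.9328) = 17.405 m/s

17.405 m/s


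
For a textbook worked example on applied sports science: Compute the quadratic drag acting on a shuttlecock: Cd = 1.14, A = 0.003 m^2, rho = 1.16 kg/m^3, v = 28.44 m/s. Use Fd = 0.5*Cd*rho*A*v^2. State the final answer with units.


Fd = 0.5 * Cd * rho * A * v^2
Fd = 0.5 * 1.14 * 1.16 * 0.003 * 28.44^2
v^2 = 808.8336
Fd = 0.5 * 1.14 * 1.16 * 0.003 * 808.8336 = 1.6044 N

1.6044 N


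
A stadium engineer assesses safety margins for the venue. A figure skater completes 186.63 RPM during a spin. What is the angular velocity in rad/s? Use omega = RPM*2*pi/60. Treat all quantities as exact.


omega = RPM * 2 * pi / 60
omega = 186.63 * 2 * 3.14159 / 60
omega = 1172.6309 / 60 = 19.5438 rad/s

19.5438 rad/s


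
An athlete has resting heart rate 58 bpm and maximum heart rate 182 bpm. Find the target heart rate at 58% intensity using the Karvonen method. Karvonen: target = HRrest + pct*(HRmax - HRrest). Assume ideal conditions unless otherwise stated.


Target = HRrest + pct*(HRmax - HRrest)
Heart rate reserve = HRmax - HRrest = 182 - 58 = 124 bpm
Fraction = 58% = 0.58
Target = 58 + 0.58 * 124
Target = 58 + 71.92 = 129.92 bpm

129.92 bpm


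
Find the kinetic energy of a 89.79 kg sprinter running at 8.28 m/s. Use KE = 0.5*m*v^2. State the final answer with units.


KE = 0.5 * m * v^2
KE = 0.5 * 89.79 * 8.28^2
KE = 0.5 * 89.79 * 68.5584 = 3077.9294 J

3077.9294 J


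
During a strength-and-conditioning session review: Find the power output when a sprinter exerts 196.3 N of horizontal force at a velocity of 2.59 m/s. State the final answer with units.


P = F * v
P = 196.3 * 2.59
P = 508.417 W

508.417 W


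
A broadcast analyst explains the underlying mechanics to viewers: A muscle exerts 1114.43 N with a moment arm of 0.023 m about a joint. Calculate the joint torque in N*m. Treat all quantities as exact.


tau = F * d
tau = 1114.43 * 0.023
tau = 25.6319 N*m

25.6319 N*m


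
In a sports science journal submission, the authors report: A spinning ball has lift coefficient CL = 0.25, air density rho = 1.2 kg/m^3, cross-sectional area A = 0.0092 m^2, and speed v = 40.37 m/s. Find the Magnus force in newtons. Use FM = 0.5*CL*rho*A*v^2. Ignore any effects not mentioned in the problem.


FM = 0.5 * CL * rho * A * v^2
FM = 0.5 * 0.25 * 1.2 * 0.0092 * 40.37^2
v^2 = 1629.7369
FM = 0.5 * 0.25 * 1.2 * 0.0092 * 1629.7369 = 2.249 N

2.249 N


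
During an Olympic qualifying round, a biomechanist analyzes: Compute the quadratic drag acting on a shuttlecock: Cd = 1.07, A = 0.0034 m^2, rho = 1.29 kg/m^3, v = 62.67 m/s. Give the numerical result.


Fd = 0.5 * Cd * rho * A * v^2
Fd = 0.5 * 1.07 * 1.29 * 0.0034 * 62.67^2
v^2 = 3927.5289
Fd = 0.5 * 1.07 * 1.29 * 0.0034 * 3927.5289 = 9.216 N

9.216 N


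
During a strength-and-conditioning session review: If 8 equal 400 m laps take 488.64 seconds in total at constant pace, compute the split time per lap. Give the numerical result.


Split time = total_time / n_laps = 488.64 / 8
Split time = 61.08 s per lap

61.08 s


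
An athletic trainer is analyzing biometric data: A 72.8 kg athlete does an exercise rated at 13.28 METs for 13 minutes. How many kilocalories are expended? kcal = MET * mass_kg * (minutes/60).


kcal = MET * mass * time_hr
Convert time: 13 min = 0.2167 hr
kcal = 13.28 * 72.8 * 0.2167
kcal = 209.4699 kcal

209.4699 kcal


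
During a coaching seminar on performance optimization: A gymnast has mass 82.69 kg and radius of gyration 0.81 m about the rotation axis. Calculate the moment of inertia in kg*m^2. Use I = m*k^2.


I = m * k^2
I = 82.69 * 0.81^2
I = 82.69 * 0.6561 = 54.2529 kg*m^2

54.2529 kg*m^2


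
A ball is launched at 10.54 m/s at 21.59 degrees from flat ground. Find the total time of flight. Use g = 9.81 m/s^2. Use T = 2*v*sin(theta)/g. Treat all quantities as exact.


T = 2*v*sin(theta)/g
sin(theta) = sin(21.59 deg) = 0.368
T = 2*10.54*0.368 / 9.81
T = 7.7566 / 9.81 = 0.7907 s

0.7907 s


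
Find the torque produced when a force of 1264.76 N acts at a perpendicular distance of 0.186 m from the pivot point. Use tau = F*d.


tau = F * d
tau = 1264.76 * 0.186
tau = 235.2454 N*m

235.2454 N*m


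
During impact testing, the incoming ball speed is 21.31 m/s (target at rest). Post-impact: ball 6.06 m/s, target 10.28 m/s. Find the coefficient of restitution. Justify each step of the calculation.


e = (v2_after - v1_after) / (v1_before - v2_before)
Numerator = 10.28 - 6.06 = 4.22
Denominator = 21.31 - 0 = 21.31
e = 4.22 / 21.31 = 0.198

0.198


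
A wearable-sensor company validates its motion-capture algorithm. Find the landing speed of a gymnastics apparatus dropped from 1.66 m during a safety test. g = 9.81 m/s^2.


v = sqrt(2 * g * h)
v = sqrt(2 * 9.81 * 1.66)
v = sqrt(32.5692) = 5.7069 m/s

5.7069 m/s


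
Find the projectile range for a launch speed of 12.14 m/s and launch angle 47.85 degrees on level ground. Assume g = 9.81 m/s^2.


R = v^2 * sin(2*theta) / g
Convert angle to radians: theta = 47.85 deg = 0.8351 rad
sin(2*theta) = sin(1.6703) = 0.9951
R = 12.14^2 * 0.9951 / 9.81
R = 147.3796 * 0.9951 / 9.81 = 14.9491 m

14.9491 m


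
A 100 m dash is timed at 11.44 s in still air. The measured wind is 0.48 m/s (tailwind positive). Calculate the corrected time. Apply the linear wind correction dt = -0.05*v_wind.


dt = -0.05 * v_wind = -0.05 * 0.48 = -0.024 s
t_corrected = t_still + dt = 11.44 + (-0.024)
t_corrected = 11.416 s

11.416 s


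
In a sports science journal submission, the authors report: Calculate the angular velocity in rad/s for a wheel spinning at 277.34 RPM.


omega = RPM * 2 * pi / 60
omega = 277.34 * 2 * 3.14159 / 60
omega = 1742.5786 / 60 = 29.043 rad/s

29.043 rad/s
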